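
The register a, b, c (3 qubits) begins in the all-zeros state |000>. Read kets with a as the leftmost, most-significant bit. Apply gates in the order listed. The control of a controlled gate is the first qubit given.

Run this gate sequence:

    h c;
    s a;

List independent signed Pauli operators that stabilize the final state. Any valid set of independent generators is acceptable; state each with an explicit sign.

The stabilizer group can be generated by +IIX, +ZII, +IZI, among other valid generating sets.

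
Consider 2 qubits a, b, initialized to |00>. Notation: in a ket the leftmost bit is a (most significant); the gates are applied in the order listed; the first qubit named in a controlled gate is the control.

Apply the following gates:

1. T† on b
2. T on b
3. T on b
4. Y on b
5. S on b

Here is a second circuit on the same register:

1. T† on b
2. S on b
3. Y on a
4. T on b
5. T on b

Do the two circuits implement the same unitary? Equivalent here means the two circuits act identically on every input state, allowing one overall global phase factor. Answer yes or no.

No, they are not equivalent — no single phase factor reconciles the two unitaries.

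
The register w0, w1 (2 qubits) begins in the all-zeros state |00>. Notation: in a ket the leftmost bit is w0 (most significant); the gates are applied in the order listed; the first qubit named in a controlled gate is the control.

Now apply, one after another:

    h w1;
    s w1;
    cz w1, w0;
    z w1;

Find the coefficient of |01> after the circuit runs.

The amplitude on |01> is -sqrt(2)*I/2.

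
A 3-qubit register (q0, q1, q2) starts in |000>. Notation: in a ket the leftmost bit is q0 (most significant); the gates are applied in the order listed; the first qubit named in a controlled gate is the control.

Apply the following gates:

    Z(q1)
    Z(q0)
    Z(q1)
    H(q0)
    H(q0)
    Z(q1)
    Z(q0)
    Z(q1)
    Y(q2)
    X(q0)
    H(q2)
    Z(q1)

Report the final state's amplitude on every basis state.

The resulting statevector has amplitude sqrt(2)*I/2 on |100>, -sqrt(2)*I/2 on |101>, and 0 on every other basis state.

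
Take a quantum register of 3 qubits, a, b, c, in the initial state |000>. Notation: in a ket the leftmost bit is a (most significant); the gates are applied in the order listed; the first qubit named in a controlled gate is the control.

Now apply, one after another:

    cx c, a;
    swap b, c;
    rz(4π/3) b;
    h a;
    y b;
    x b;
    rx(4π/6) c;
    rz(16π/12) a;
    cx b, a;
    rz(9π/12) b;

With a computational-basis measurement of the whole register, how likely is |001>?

Outcome |001> occurs with probability 3/8.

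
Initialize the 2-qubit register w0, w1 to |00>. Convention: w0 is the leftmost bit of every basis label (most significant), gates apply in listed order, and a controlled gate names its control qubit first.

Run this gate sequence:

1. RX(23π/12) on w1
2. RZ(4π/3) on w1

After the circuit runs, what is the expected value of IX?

In the final state, IX has expectation -sqrt(6)/8 + 3*sqrt(2)/8.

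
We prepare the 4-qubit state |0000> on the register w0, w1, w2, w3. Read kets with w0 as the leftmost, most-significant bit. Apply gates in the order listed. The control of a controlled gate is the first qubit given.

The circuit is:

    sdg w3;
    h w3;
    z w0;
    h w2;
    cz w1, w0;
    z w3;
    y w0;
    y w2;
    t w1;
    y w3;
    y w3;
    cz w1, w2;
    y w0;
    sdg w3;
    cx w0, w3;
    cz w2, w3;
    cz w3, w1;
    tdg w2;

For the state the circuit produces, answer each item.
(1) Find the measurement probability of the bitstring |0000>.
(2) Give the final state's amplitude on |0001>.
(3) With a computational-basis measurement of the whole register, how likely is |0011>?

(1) Outcome |0000> occurs with probability 1/4.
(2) The amplitude on |0001> is 1/2.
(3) A full measurement returns |0011> with probability 1/4.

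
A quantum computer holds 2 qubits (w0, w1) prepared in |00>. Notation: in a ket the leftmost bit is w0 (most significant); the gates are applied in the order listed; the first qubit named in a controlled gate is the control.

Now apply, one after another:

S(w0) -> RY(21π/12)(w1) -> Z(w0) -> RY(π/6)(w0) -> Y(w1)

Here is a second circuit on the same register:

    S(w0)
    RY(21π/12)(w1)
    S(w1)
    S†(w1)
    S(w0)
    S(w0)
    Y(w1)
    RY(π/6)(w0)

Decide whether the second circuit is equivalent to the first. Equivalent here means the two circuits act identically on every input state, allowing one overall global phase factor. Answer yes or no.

Yes: on every input state the two circuits agree up to one overall phase factor.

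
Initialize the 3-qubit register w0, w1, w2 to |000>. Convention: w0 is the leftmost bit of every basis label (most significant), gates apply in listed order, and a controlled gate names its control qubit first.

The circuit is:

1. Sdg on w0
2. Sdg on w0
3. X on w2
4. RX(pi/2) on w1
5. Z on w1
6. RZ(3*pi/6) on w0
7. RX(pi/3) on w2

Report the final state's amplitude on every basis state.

The final amplitudes are -sqrt(2)*exp(I*pi/4)/4 on |000>, -sqrt(6)*exp(3*I*pi/4)/4 on |001>, -sqrt(2)*exp(3*I*pi/4)/4 on |010>, sqrt(6)*exp(I*pi/4)/4 on |011>, 0 on |100>, 0 on |101>, 0 on |110>, 0 on |111>.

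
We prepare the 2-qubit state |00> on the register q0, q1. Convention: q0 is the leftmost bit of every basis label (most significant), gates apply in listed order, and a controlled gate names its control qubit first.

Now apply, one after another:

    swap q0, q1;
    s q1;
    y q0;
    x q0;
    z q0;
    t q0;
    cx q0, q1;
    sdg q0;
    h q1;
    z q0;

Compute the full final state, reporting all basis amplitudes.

After the circuit, the state carries amplitude sqrt(2)*I/2 on |00>, sqrt(2)*I/2 on |01>, 0 on |10>, 0 on |11>.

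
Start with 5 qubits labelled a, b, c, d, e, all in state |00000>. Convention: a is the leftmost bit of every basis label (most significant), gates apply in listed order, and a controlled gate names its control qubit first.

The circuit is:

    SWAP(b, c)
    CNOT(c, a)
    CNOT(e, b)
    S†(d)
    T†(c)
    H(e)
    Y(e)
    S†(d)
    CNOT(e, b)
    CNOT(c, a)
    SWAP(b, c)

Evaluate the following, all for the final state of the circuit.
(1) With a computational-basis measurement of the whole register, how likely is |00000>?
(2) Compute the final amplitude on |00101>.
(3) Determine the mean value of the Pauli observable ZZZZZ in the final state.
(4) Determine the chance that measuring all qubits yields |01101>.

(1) A full measurement returns |00000> with probability 1/2.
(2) The amplitude on |00101> is sqrt(2)*I/2.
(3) The observable ZZZZZ averages to 1.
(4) A full measurement returns |01101> with probability 0.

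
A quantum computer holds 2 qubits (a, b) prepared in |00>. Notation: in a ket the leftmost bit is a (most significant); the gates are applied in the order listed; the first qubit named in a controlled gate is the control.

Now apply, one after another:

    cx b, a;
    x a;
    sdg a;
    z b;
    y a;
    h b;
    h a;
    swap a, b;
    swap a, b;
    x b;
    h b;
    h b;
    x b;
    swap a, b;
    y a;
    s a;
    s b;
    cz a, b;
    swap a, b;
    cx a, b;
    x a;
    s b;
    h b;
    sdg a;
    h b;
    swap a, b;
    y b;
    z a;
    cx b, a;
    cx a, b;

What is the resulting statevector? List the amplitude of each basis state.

The final amplitudes are -I/2 on |00>, -1/2 on |01>, 1/2 on |10>, I/2 on |11>. Key observation: gates 9-14 undo each other exactly, leaving only the rest of the circuit to track.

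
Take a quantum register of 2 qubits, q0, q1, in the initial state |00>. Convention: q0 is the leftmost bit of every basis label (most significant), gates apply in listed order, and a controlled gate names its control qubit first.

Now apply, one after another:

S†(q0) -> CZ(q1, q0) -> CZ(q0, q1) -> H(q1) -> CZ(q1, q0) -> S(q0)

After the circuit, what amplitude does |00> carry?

The final state's coefficient on |00> equals sqrt(2)/2.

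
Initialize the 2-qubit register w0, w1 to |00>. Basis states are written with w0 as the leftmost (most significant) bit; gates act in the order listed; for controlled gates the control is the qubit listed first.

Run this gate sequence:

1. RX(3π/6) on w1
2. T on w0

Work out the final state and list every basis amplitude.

After the circuit, the state carries amplitude sqrt(2)/2 on |00>, -sqrt(2)*I/2 on |01>, 0 on |10>, 0 on |11>.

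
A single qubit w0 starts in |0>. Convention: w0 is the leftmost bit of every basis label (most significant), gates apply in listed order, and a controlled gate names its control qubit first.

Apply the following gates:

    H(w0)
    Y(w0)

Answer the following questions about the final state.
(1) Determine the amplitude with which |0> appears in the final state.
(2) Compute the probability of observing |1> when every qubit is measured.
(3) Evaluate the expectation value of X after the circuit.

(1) |0> carries amplitude -sqrt(2)*I/2 in the final state.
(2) Outcome |1> occurs with probability 1/2.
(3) In the final state, X has expectation -1.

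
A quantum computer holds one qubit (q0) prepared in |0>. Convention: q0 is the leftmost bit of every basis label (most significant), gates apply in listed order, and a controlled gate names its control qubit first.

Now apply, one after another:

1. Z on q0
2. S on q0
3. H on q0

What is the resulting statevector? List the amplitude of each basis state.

After the circuit, the state carries amplitude sqrt(2)/2 on |0>, sqrt(2)/2 on |1>.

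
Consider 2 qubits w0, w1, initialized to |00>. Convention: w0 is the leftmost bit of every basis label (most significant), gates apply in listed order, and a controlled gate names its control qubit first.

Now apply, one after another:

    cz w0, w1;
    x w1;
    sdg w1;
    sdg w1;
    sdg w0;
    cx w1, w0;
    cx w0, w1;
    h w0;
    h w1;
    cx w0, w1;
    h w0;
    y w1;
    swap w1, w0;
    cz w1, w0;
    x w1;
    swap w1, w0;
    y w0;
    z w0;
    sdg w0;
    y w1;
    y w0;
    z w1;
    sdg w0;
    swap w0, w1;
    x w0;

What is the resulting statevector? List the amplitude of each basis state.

The resulting statevector has amplitude sqrt(2)*I/2 on |00>, 0 on |01>, sqrt(2)*I/2 on |10>, 0 on |11>.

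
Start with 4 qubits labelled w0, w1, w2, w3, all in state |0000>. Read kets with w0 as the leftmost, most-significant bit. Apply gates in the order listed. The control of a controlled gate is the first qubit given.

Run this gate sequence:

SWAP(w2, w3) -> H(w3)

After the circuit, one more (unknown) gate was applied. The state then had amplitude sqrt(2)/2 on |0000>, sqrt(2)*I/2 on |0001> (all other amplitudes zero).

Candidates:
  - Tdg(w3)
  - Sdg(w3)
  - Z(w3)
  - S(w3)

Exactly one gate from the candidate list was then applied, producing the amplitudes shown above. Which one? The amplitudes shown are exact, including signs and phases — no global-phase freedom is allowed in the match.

It was S(w3) that produced the state shown.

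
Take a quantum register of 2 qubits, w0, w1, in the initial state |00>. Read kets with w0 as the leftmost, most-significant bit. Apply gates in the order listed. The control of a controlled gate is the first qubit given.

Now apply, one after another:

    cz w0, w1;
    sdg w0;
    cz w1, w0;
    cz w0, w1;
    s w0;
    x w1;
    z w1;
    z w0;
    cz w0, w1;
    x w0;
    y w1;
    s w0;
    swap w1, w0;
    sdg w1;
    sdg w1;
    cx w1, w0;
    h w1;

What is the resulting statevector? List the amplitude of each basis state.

After the circuit, the state carries amplitude 0 on |00>, 0 on |01>, sqrt(2)/2 on |10>, -sqrt(2)/2 on |11>.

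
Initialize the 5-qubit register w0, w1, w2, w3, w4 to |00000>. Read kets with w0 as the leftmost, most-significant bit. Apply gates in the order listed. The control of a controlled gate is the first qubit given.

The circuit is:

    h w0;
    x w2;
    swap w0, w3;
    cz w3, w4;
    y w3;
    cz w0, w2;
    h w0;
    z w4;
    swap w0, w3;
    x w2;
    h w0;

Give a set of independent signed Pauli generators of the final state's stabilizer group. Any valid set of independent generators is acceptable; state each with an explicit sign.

One valid set of independent stabilizer generators is +IIIXI, -ZIIII, +IZIII, +IIZII, +IIIIZ (any independent generating set of the same group is equally correct).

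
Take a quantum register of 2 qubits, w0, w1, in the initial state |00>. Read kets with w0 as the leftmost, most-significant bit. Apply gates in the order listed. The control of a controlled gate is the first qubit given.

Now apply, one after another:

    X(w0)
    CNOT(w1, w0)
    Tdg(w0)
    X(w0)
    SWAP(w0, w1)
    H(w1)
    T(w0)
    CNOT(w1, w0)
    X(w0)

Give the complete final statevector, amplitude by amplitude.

The final amplitudes are 0 on |00>, -sqrt(2)*exp(3*I*pi/4)/2 on |01>, -sqrt(2)*exp(3*I*pi/4)/2 on |10>, 0 on |11>.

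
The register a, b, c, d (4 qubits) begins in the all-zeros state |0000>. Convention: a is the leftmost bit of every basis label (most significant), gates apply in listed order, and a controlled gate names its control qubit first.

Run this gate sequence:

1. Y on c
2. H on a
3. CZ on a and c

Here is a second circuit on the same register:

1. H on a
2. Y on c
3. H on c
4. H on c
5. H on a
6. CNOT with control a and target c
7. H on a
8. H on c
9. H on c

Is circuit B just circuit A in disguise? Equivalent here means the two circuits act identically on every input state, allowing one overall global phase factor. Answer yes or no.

No: there is an input state on which the two circuits produce genuinely different outputs (not merely differing by a phase).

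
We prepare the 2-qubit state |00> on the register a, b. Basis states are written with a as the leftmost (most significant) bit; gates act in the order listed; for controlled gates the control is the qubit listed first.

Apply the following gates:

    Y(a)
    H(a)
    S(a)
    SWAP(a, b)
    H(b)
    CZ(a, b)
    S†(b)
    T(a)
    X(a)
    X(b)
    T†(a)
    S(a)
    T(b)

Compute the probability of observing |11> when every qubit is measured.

The probability of measuring |11> is 1/2.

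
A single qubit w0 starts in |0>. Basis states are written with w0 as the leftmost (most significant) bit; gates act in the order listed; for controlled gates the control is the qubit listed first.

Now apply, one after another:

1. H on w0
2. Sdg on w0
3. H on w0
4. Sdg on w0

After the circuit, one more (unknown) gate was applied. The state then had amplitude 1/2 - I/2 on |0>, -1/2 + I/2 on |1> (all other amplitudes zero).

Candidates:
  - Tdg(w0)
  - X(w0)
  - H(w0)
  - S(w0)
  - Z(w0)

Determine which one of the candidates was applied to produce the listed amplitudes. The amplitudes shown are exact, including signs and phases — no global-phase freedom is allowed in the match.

The unique candidate consistent with the amplitudes is Z(w0).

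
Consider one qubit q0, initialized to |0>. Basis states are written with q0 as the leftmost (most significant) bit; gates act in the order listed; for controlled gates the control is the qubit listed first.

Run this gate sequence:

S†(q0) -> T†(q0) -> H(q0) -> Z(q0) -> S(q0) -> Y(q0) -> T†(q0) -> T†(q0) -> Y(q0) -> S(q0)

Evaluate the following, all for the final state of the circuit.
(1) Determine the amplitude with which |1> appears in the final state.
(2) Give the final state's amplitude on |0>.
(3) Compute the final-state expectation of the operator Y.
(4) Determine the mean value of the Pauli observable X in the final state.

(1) The final state's coefficient on |1> equals sqrt(2)/2.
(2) |0> carries amplitude -sqrt(2)*I/2 in the final state.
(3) In the final state, Y has expectation 1.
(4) In the final state, X has expectation 0.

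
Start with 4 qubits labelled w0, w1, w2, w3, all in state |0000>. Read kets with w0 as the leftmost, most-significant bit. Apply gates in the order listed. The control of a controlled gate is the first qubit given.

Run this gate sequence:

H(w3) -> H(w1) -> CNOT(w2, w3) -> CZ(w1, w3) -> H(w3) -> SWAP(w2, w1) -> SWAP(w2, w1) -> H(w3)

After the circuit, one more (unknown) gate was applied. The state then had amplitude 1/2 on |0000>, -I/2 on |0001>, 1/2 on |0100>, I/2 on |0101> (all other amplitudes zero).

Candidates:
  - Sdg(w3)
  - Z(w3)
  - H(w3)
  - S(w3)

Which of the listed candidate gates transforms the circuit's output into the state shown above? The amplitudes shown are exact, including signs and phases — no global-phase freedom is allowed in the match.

It was Sdg(w3) that produced the state shown. Key observation: gates 5-8 undo each other exactly, leaving only the rest of the circuit to track.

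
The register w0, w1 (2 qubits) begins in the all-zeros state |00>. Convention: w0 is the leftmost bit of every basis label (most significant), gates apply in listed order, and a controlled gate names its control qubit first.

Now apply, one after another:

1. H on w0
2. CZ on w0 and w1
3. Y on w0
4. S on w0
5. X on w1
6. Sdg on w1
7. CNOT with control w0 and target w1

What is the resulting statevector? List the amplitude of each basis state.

The final amplitudes are 0 on |00>, -sqrt(2)/2 on |01>, sqrt(2)*I/2 on |10>, 0 on |11>.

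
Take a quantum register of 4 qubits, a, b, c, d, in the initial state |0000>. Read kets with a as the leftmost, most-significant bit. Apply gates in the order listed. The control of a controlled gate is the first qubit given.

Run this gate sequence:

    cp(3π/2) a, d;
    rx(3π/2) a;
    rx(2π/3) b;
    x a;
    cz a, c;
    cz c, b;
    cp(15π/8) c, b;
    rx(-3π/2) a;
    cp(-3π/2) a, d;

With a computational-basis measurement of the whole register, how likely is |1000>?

The probability of measuring |1000> is 1/4.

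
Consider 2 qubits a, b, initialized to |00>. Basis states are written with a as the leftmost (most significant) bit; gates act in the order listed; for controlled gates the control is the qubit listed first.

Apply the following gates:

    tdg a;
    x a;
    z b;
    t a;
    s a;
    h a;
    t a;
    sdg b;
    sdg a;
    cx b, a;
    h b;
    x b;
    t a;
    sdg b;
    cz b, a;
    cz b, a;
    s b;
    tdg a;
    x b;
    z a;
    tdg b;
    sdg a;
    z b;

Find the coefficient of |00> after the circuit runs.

|00> carries amplitude exp(3*I*pi/4)/2 in the final state. Key observation: the block from step 12 through step 19 cancels to the identity and can be dropped.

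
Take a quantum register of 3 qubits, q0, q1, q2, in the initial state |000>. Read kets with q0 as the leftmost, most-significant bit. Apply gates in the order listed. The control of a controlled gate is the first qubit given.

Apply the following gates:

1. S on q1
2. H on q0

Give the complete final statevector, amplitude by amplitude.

After the circuit, the state carries amplitude sqrt(2)/2 on |000>, sqrt(2)/2 on |100>, and 0 on every other basis state.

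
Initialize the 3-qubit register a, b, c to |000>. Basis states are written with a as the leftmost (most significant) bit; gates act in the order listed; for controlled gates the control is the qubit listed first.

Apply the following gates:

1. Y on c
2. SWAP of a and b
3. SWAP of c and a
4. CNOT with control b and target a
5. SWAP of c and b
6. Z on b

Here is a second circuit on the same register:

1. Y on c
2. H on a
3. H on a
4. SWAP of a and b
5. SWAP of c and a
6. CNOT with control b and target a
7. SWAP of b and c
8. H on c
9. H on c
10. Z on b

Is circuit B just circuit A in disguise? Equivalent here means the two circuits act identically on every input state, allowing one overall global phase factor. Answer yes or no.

Yes, they are equivalent — the unitaries differ by at most a global phase.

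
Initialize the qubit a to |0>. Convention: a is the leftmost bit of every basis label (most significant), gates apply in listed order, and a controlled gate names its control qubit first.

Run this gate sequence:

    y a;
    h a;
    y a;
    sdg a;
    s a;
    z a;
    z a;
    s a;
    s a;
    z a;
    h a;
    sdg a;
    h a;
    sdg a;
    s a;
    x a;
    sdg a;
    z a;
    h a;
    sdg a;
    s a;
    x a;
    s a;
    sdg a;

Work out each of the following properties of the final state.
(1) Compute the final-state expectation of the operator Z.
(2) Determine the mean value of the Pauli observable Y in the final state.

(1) In the final state, Z has expectation 0.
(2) The expectation value of Y is 1.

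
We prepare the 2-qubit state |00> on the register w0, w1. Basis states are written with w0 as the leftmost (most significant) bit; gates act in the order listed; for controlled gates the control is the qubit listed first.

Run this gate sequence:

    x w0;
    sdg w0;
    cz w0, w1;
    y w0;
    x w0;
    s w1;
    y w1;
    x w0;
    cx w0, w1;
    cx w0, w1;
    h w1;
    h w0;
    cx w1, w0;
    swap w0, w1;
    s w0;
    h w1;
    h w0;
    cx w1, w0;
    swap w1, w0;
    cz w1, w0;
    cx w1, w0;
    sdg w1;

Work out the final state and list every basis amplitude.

After the circuit, the state carries amplitude -1/2 - I/2 on |00>, 0 on |01>, 0 on |10>, -1/2 - I/2 on |11>.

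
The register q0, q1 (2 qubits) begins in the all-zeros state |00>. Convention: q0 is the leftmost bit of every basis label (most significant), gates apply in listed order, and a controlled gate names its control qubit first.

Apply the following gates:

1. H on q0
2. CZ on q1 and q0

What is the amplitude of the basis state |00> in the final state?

The amplitude on |00> is sqrt(2)/2.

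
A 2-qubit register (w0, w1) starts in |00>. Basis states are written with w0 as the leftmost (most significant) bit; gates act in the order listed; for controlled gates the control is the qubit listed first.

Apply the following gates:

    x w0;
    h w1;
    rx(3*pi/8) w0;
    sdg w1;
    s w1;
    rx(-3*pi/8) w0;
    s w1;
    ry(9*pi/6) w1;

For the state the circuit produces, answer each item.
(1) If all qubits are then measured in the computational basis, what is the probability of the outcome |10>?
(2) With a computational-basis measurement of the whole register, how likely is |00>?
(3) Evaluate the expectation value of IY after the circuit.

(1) Outcome |10> occurs with probability 1/2. Key observation: the block from step 3 through step 6 cancels to the identity and can be dropped.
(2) A full measurement returns |00> with probability 0.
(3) The observable IY averages to 1.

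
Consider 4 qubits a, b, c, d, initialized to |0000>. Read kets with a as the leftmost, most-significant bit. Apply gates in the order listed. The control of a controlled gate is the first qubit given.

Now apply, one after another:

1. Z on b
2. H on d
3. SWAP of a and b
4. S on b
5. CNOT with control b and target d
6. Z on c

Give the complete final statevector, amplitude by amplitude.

The final amplitudes are sqrt(2)/2 on |0000>, sqrt(2)/2 on |0001>, and 0 on every other basis state.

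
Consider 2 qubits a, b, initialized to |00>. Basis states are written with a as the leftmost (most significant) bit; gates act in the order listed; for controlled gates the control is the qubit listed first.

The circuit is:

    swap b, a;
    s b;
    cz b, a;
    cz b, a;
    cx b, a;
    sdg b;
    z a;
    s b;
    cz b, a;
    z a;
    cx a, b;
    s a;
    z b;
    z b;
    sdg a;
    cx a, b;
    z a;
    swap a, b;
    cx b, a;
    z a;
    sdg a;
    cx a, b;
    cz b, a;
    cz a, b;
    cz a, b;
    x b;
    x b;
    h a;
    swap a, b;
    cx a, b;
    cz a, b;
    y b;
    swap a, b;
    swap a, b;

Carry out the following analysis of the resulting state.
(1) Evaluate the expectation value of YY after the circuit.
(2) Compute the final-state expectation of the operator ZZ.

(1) The observable YY averages to 0. Key observation: steps 10-17 multiply out to the identity, so the circuit reduces to the remaining gates.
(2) In the final state, ZZ has expectation 0.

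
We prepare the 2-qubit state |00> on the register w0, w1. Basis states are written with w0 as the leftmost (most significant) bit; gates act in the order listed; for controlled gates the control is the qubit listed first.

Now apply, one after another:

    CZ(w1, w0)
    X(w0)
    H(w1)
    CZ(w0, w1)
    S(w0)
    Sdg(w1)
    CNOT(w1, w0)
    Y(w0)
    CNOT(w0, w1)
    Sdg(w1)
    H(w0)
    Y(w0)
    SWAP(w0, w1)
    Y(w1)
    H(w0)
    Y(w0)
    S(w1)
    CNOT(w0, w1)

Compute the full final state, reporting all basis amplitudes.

The final amplitudes are sqrt(2)*(-1 - I)/4 on |00>, sqrt(2)*(1 + I)/4 on |01>, sqrt(2)*(-1 - I)/4 on |10>, sqrt(2)*(1 + I)/4 on |11>.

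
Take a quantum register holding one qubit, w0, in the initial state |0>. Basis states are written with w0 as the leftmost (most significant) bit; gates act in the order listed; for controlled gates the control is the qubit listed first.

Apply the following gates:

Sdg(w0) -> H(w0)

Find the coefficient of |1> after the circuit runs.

|1> carries amplitude sqrt(2)/2 in the final state.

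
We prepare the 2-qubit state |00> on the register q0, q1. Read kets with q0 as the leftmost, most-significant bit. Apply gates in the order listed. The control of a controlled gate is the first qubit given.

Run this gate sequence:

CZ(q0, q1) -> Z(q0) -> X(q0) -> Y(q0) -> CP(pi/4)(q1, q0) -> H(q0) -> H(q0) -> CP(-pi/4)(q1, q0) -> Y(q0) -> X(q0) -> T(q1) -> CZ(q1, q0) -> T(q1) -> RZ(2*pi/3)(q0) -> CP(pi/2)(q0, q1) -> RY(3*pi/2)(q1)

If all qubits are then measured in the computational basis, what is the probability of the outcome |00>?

The probability of measuring |00> is 1/2. Key observation: gates 3-10 undo each other exactly, leaving only the rest of the circuit to track.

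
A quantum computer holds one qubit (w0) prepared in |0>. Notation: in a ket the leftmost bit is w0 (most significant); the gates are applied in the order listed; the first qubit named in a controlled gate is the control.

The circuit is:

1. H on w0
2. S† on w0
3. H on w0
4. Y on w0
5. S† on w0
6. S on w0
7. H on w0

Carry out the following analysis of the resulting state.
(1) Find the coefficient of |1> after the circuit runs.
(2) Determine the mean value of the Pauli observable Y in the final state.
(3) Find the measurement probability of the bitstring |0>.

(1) The final state's coefficient on |1> equals -sqrt(2)*I/2.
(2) In the final state, Y has expectation -1.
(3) A full measurement returns |0> with probability 1/2.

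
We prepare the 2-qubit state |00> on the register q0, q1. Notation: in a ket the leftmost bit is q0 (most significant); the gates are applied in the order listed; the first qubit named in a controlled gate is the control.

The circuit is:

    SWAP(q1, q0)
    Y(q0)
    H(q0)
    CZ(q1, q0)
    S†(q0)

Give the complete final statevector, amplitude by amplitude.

The final amplitudes are sqrt(2)*I/2 on |00>, 0 on |01>, -sqrt(2)/2 on |10>, 0 on |11>.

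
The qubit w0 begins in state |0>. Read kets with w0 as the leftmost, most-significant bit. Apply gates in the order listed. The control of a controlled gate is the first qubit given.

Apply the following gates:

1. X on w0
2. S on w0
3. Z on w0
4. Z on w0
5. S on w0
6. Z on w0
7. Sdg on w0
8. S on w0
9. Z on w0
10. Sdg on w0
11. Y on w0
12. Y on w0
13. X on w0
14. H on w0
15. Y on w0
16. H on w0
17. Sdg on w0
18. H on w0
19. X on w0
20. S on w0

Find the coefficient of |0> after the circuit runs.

|0> carries amplitude sqrt(2)*I/2 in the final state. Key observation: gates 6-9 undo each other exactly, leaving only the rest of the circuit to track.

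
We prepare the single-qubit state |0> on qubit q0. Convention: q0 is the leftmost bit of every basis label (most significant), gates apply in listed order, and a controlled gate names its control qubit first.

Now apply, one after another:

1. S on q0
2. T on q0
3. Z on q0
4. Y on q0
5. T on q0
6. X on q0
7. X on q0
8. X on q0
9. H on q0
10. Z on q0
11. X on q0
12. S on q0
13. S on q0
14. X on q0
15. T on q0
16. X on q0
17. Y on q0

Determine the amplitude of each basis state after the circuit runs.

After the circuit, the state carries amplitude -sqrt(2)*exp(I*pi/4)/2 on |0>, sqrt(2)*I/2 on |1>.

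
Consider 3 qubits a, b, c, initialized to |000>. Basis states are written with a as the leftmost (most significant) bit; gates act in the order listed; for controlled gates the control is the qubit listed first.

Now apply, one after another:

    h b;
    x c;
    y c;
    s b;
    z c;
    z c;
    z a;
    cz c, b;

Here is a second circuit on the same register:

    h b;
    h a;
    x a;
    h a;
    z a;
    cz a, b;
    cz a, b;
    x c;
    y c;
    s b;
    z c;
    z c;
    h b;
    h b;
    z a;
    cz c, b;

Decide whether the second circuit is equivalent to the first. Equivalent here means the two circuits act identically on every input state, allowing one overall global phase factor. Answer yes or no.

Yes, they are equivalent — the unitaries differ by at most a global phase.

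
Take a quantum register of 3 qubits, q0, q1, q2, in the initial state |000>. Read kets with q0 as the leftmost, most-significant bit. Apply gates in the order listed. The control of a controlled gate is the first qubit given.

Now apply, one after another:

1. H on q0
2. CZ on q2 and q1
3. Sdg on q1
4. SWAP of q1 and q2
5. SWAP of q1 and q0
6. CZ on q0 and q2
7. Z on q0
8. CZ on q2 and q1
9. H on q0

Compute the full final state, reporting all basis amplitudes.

The final amplitudes are 1/2 on |000>, 0 on |001>, 1/2 on |010>, 0 on |011>, 1/2 on |100>, 0 on |101>, 1/2 on |110>, 0 on |111>.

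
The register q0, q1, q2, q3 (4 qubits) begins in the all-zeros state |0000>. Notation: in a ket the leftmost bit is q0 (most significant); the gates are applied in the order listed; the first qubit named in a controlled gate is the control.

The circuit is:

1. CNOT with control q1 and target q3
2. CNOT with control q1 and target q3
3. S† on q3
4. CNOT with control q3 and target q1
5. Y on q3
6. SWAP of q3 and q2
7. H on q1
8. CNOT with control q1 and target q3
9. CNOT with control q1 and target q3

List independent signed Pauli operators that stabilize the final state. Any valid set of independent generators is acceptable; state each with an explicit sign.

The final state is stabilized by the group generated by +IXII, +ZIII, -IIZI, +IIIZ; other independent generating sets are equally valid.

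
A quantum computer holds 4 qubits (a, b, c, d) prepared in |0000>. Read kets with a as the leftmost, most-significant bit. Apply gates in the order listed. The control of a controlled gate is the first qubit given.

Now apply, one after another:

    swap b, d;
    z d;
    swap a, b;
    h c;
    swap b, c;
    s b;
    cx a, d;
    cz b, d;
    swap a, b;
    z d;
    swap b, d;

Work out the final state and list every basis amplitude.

The final amplitudes are sqrt(2)/2 on |0000>, sqrt(2)*I/2 on |1000>, and 0 on every other basis state.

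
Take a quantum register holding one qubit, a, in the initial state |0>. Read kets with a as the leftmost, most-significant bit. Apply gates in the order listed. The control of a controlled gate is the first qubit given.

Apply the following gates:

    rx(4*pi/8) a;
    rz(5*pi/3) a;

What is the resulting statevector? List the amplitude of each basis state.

The resulting statevector has amplitude -sqrt(2)*exp(I*pi/6)/2 on |0>, sqrt(2)*exp(I*pi/3)/2 on |1>.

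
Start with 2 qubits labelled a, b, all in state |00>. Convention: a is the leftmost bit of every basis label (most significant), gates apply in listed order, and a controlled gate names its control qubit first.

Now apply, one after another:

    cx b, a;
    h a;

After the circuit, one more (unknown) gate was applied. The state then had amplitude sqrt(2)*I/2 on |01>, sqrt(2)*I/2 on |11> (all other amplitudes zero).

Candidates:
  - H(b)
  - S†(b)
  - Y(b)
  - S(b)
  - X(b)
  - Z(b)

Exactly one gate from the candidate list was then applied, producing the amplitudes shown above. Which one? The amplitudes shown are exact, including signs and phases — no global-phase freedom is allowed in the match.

The unique candidate consistent with the amplitudes is Y(b).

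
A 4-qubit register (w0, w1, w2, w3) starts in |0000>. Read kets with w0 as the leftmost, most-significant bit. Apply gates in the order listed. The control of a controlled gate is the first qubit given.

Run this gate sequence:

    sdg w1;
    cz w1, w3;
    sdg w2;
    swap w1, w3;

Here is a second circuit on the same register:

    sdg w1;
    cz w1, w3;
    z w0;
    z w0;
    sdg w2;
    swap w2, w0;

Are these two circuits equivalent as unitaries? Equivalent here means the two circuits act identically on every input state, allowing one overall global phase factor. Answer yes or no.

No — the two circuits implement different unitaries, even allowing a global phase.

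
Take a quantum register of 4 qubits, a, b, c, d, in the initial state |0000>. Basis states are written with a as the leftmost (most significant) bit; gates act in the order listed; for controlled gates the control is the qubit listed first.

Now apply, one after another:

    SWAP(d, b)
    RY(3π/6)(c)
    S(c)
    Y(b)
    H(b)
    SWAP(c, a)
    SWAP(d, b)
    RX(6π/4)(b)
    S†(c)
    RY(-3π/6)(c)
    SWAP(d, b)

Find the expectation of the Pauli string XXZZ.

In the final state, XXZZ has expectation 0.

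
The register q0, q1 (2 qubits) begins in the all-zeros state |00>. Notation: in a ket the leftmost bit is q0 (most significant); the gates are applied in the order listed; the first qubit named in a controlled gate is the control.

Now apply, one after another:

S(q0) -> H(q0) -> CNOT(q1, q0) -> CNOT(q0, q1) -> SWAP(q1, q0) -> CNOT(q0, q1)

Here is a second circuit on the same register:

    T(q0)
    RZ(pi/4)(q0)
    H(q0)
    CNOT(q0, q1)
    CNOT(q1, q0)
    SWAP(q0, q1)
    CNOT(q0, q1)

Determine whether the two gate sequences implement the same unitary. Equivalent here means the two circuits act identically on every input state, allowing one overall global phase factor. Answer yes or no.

No: there is an input state on which the two circuits produce genuinely different outputs (not merely differing by a phase).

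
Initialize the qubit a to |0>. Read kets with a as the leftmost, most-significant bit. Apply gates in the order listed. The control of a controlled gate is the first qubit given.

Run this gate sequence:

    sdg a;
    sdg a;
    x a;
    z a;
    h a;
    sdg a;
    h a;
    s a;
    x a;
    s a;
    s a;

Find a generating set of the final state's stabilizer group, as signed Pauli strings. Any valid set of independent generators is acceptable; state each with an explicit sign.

The final state is stabilized by the group generated by -X; other independent generating sets are equally valid.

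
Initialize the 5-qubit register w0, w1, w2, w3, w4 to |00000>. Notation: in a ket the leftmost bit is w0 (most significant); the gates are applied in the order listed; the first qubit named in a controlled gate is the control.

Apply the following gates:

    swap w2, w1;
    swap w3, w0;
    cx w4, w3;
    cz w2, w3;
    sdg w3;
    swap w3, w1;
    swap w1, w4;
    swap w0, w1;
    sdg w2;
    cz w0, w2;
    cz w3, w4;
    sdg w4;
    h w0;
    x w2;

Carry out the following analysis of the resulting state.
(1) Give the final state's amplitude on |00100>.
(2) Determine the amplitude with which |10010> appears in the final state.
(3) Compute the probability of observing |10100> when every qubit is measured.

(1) |00100> carries amplitude sqrt(2)/2 in the final state.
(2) The final state's coefficient on |10010> equals 0.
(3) A full measurement returns |10100> with probability 1/2.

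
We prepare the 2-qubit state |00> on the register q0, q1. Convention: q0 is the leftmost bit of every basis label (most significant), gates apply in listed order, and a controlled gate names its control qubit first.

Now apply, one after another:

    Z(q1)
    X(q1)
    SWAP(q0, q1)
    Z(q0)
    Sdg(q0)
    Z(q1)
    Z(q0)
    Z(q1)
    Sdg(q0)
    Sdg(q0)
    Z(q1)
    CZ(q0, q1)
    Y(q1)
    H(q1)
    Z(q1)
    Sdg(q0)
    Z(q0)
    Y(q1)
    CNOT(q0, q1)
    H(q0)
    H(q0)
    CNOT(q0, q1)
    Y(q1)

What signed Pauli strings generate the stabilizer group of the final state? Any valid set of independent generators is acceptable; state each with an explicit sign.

One valid set of independent stabilizer generators is +IX, -ZI (any independent generating set of the same group is equally correct).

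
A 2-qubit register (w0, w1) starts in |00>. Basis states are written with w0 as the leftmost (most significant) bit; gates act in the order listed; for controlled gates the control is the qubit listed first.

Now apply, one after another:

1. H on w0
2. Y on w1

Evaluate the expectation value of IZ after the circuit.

In the final state, IZ has expectation -1.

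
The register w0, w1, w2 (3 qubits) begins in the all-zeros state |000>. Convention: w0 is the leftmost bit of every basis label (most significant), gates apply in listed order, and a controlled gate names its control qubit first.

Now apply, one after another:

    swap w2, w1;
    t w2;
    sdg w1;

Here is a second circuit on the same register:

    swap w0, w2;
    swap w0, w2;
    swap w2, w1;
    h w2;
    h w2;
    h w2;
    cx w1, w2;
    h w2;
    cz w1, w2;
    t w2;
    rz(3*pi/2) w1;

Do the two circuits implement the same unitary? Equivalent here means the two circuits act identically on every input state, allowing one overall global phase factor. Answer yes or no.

Yes — the two circuits implement the same unitary up to a global phase.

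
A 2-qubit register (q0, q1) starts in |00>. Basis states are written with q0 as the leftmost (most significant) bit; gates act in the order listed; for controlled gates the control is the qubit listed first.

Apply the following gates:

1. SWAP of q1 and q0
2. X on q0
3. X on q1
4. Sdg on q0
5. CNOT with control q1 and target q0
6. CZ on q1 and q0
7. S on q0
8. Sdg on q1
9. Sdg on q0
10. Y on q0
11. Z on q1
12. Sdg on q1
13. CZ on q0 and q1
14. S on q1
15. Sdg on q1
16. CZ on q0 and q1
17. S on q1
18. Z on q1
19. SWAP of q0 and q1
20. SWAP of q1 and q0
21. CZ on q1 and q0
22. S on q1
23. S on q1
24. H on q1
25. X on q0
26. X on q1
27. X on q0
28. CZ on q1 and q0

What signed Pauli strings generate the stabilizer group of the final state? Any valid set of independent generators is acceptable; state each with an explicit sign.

One valid set of independent stabilizer generators is +IX, -ZI (any independent generating set of the same group is equally correct). Key observation: the block from step 11 through step 18 cancels to the identity and can be dropped.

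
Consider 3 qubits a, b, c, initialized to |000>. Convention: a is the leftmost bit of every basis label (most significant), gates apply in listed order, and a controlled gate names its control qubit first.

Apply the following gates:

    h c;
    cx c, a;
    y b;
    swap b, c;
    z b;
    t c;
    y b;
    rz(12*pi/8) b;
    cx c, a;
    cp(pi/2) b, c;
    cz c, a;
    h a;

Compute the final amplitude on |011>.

The amplitude on |011> is -I/2.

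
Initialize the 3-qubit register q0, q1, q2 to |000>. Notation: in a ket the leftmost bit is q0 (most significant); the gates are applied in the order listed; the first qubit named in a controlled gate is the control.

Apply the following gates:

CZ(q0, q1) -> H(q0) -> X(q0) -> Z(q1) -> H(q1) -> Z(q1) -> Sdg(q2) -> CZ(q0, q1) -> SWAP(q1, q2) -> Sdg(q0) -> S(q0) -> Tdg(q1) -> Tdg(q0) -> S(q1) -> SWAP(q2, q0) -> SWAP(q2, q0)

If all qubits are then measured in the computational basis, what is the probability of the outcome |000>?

A full measurement returns |000> with probability 1/4.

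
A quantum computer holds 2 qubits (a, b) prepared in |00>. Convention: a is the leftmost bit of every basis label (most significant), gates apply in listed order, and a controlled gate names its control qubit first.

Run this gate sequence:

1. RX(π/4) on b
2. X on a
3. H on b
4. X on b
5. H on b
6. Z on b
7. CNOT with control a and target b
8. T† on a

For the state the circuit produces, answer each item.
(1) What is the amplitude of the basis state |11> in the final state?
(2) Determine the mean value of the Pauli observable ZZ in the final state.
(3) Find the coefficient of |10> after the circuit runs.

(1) |11> carries amplitude -sqrt(sqrt(2) + 2)*exp(3*I*pi/4)/2 in the final state.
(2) The expectation value of ZZ is sqrt(2)/2.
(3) The final state's coefficient on |10> equals -sqrt(2 - sqrt(2))*exp(I*pi/4)/2.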